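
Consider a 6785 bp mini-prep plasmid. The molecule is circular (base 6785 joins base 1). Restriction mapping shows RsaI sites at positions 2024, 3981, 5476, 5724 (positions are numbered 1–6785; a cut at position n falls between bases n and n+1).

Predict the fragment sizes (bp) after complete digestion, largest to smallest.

3085, 1957, 1495, 248 bp

Circular molecule, 4 cuts → 4 fragments:
  3981 − 2024 = 1957 bp
  5476 − 3981 = 1495 bp
  5724 − 5476 = 248 bp
  wrap: 6785 − 5724 + 2024 = 3085 bp
Sorted largest to smallest: 3085, 1957, 1495, 248 bp.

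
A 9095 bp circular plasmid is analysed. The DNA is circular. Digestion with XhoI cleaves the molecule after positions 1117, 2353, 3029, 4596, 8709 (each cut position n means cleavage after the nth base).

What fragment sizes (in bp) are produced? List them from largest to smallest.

4113, 1567, 1503, 1236, 676 bp

Circular molecule, 5 cuts → 5 fragments:
  2353 − 1117 = 1236 bp
  3029 − 2353 = 676 bp
  4596 − 3029 = 1567 bp
  8709 − 4596 = 4113 bp
  wrap: 9095 − 8709 + 1117 = 1503 bp
Sorted largest to smallest: 4113, 1567, 1503, 1236, 676 bp.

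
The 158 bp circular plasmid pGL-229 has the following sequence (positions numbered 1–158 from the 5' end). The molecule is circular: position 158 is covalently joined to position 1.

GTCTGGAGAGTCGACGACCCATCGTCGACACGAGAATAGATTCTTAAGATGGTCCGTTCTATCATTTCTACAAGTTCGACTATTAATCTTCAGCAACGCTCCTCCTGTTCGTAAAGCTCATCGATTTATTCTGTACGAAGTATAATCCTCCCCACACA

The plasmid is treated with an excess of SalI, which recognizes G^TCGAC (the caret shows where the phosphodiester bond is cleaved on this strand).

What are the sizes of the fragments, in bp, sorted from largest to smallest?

SalI sites (GTCGAC) start at positions 10, 24.
SalI cuts after the first base of each site, so after positions 10, 24.
Circular molecule, 2 cuts → 2 fragments:
  11–24 → 14 bp
  25–158 then 1–10 → 134 + 10 = 144 bp
Sorted largest to smallest: 144, 14 bp.

144, 14 bp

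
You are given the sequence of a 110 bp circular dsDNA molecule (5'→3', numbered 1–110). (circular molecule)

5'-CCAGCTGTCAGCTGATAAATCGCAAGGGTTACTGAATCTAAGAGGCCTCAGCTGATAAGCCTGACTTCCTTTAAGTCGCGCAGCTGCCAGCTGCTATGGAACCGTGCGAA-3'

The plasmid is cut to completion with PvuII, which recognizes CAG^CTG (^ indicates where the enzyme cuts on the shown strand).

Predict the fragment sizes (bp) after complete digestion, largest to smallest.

40, 32, 24, 7, 7 bp

PvuII sites (CAGCTG) start at positions 2, 9, 49, 81, 88.
PvuII cuts after base 3 of each site, so after positions 4, 11, 51, 83, 90.
Circular molecule, 5 cuts → 5 fragments:
  5–11 → 7 bp
  12–51 → 40 bp
  52–83 → 32 bp
  84–90 → 7 bp
  91–110 then 1–4 → 20 + 4 = 24 bp
Sorted largest to smallest: 40, 32, 24, 7, 7 bp.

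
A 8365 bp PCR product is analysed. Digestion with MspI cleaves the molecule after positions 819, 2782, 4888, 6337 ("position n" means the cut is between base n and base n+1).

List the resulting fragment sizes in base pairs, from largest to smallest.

Linear molecule, 4 cuts → 5 fragments:
  819 − 0 = 819 bp
  2782 − 819 = 1963 bp
  4888 − 2782 = 2106 bp
  6337 − 4888 = 1449 bp
  8365 − 6337 = 2028 bp
Sorted largest to smallest: 2106, 2028, 1963, 1449, 819 bp.

2106, 2028, 1963, 1449, 819 bp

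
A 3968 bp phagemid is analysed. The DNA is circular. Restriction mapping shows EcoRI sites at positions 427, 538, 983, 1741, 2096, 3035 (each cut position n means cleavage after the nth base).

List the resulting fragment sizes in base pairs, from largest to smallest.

Circular molecule, 6 cuts → 6 fragments:
  538 − 427 = 111 bp
  983 − 538 = 445 bp
  1741 − 983 = 758 bp
  2096 − 1741 = 355 bp
  3035 − 2096 = 939 bp
  wrap: 3968 − 3035 + 427 = 1360 bp
Sorted largest to smallest: 1360, 939, 758, 445, 355, 111 bp.

1360, 939, 758, 445, 355, 111 bp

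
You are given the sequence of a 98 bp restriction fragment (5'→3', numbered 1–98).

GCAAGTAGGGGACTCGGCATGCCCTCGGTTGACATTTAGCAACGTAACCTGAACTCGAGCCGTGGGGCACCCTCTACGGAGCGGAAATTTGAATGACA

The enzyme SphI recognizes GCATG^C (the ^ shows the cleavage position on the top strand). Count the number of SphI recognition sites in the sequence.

1

GCATGC occurs starting at position 17.
SphI cuts at 1 site.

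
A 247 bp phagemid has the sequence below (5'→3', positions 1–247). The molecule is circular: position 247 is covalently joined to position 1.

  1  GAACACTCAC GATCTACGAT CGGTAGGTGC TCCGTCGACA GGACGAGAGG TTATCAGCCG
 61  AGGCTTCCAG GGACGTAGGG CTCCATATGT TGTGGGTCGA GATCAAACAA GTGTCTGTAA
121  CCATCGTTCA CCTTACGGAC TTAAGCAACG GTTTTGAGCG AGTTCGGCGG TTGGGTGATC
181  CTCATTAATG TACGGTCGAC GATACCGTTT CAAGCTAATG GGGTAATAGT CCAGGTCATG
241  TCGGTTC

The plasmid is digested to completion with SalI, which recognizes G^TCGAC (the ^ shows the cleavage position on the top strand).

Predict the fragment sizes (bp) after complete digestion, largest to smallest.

SalI sites (GTCGAC) start at positions 34, 195.
SalI cuts after the first base of each site, so after positions 34, 195.
Circular molecule, 2 cuts → 2 fragments:
  35–195 → 161 bp
  196–247 then 1–34 → 52 + 34 = 86 bp
Sorted largest to smallest: 161, 86 bp.

161, 86 bp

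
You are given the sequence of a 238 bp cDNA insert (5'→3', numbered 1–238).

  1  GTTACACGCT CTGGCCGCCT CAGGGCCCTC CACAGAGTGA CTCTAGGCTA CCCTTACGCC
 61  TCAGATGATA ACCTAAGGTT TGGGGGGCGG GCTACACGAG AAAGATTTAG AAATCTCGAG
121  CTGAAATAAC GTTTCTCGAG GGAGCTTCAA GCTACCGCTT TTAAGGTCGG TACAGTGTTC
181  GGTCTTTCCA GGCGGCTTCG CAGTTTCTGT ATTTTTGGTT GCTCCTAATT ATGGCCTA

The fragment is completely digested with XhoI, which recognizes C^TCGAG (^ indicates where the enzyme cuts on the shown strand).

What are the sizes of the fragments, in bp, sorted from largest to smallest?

115, 103, 20 bp

XhoI sites (CTCGAG) start at positions 115, 135.
XhoI cuts after the first base of each site, so after positions 115, 135.
Linear molecule, 2 cuts → 3 fragments:
  1–115 → 115 bp
  116–135 → 20 bp
  136–238 → 103 bp
Sorted largest to smallest: 115, 103, 20 bp.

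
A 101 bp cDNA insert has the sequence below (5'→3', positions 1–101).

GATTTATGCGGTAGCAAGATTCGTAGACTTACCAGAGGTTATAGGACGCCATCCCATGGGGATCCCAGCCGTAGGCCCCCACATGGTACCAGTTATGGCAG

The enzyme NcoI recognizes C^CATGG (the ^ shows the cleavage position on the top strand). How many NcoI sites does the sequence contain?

1

CCATGG occurs starting at position 54.
NcoI cuts at 1 site.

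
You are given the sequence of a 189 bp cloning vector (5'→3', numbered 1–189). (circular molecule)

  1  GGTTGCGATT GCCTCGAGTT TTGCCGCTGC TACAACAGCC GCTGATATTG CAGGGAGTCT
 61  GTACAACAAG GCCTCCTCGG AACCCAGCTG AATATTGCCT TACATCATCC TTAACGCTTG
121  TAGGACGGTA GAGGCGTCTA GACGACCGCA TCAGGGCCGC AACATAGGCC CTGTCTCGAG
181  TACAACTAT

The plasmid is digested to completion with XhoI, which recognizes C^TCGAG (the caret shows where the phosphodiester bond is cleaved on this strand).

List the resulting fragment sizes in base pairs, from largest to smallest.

162, 27 bp

XhoI sites (CTCGAG) start at positions 13, 175.
XhoI cuts after the first base of each site, so after positions 13, 175.
Circular molecule, 2 cuts → 2 fragments:
  14–175 → 162 bp
  176–189 then 1–13 → 14 + 13 = 27 bp
Sorted largest to smallest: 162, 27 bp.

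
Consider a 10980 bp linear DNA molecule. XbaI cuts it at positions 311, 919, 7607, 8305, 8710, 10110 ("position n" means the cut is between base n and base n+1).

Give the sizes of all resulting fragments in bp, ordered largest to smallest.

6688, 1400, 870, 698, 608, 405, 311 bp

Linear molecule, 6 cuts → 7 fragments:
  311 − 0 = 311 bp
  919 − 311 = 608 bp
  7607 − 919 = 6688 bp
  8305 − 7607 = 698 bp
  8710 − 8305 = 405 bp
  10110 − 8710 = 1400 bp
  10980 − 10110 = 870 bp
Sorted largest to smallest: 6688, 1400, 870, 698, 608, 405, 311 bp.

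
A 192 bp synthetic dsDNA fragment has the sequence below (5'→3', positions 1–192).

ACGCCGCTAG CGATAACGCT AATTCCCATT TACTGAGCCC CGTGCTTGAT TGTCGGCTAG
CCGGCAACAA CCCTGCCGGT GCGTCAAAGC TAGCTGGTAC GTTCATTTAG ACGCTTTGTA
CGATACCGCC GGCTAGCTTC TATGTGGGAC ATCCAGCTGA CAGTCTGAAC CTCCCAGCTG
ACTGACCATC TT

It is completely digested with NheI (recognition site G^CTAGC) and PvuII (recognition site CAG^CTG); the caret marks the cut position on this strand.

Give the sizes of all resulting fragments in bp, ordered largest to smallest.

50, 43, 33, 24, 21, 15, 6 bp

NheI sites (GCTAGC) start at positions 6, 56, 89, 132.
NheI cuts after the first base of each site, so after positions 6, 56, 89, 132.
PvuII sites (CAGCTG) start at positions 154, 175.
PvuII cuts after base 3 of each site, so after positions 156, 177.
Combined cut positions: 6, 56, 89, 132, 156, 177.
Linear molecule, 6 cuts → 7 fragments:
  1–6 → 6 bp
  7–56 → 50 bp
  57–89 → 33 bp
  90–132 → 43 bp
  133–156 → 24 bp
  157–177 → 21 bp
  178–192 → 15 bp
Sorted largest to smallest: 50, 43, 33, 24, 21, 15, 6 bp.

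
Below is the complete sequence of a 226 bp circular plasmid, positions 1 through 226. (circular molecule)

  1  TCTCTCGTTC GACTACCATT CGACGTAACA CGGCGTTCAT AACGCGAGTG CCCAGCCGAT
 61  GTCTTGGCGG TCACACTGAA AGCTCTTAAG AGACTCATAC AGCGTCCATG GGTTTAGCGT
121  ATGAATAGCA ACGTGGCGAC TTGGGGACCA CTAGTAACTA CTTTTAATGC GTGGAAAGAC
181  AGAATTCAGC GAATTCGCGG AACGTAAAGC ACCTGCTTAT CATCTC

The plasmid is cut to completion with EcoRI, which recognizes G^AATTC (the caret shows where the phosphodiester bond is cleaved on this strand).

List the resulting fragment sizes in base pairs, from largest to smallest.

217, 9 bp

EcoRI sites (GAATTC) start at positions 182, 191.
EcoRI cuts after the first base of each site, so after positions 182, 191.
Circular molecule, 2 cuts → 2 fragments:
  183–191 → 9 bp
  192–226 then 1–182 → 35 + 182 = 217 bp
Sorted largest to smallest: 217, 9 bp.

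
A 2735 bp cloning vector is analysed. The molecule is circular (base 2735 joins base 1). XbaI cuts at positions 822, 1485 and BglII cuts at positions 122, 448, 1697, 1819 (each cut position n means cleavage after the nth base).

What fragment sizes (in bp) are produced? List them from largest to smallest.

1038, 663, 374, 326, 212, 122 bp

Combined cut positions (sorted): 122, 448, 822, 1485, 1697, 1819.
Circular molecule, 6 cuts → 6 fragments:
  448 − 122 = 326 bp
  822 − 448 = 374 bp
  1485 − 822 = 663 bp
  1697 − 1485 = 212 bp
  1819 − 1697 = 122 bp
  wrap: 2735 − 1819 + 122 = 1038 bp
Sorted largest to smallest: 1038, 663, 374, 326, 212, 122 bp.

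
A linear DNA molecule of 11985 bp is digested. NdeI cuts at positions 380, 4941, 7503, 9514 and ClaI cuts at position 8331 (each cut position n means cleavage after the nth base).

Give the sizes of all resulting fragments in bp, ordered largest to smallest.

4561, 2562, 2471, 1183, 828, 380 bp

Combined cut positions (sorted): 380, 4941, 7503, 8331, 9514.
Linear molecule, 5 cuts → 6 fragments:
  380 − 0 = 380 bp
  4941 − 380 = 4561 bp
  7503 − 4941 = 2562 bp
  8331 − 7503 = 828 bp
  9514 − 8331 = 1183 bp
  11985 − 9514 = 2471 bp
Sorted largest to smallest: 4561, 2562, 2471, 1183, 828, 380 bp.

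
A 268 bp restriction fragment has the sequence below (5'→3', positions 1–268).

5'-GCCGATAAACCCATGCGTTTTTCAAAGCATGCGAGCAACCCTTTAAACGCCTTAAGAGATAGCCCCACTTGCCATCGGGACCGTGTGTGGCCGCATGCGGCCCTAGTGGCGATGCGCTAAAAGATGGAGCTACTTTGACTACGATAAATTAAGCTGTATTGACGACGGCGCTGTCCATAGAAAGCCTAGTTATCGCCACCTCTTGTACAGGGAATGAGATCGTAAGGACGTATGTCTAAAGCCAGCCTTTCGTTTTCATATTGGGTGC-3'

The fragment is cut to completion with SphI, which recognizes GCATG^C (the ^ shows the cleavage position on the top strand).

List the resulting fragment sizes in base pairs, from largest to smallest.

SphI sites (GCATGC) start at positions 27, 93.
SphI cuts after base 5 of each site (before the last base), so after positions 31, 97.
Linear molecule, 2 cuts → 3 fragments:
  1–31 → 31 bp
  32–97 → 66 bp
  98–268 → 171 bp
Sorted largest to smallest: 171, 66, 31 bp.

171, 66, 31 bp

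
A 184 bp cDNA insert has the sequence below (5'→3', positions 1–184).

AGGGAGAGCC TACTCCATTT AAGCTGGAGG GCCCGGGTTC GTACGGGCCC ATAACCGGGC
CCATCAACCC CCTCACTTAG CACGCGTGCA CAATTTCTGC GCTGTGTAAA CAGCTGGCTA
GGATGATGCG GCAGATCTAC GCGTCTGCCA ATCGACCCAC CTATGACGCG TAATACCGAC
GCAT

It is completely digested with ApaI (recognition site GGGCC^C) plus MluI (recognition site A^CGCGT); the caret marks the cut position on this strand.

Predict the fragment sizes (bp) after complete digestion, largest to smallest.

57, 33, 27, 21, 18, 16, 12 bp

ApaI sites (GGGCCC) start at positions 29, 45, 57.
ApaI cuts after base 5 of each site (before the last base), so after positions 33, 49, 61.
MluI sites (ACGCGT) start at positions 82, 139, 166.
MluI cuts after the first base of each site, so after positions 82, 139, 166.
Combined cut positions: 33, 49, 61, 82, 139, 166.
Linear molecule, 6 cuts → 7 fragments:
  1–33 → 33 bp
  34–49 → 16 bp
  50–61 → 12 bp
  62–82 → 21 bp
  83–139 → 57 bp
  140–166 → 27 bp
  167–184 → 18 bp
Sorted largest to smallest: 57, 33, 27, 21, 18, 16, 12 bp.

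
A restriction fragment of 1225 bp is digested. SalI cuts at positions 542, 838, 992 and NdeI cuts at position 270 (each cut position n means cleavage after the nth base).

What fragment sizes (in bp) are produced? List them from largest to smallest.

Combined cut positions (sorted): 270, 542, 838, 992.
Linear molecule, 4 cuts → 5 fragments:
  270 − 0 = 270 bp
  542 − 270 = 272 bp
  838 − 542 = 296 bp
  992 − 838 = 154 bp
  1225 − 992 = 233 bp
Sorted largest to smallest: 296, 272, 270, 233, 154 bp.

296, 272, 270, 233, 154 bp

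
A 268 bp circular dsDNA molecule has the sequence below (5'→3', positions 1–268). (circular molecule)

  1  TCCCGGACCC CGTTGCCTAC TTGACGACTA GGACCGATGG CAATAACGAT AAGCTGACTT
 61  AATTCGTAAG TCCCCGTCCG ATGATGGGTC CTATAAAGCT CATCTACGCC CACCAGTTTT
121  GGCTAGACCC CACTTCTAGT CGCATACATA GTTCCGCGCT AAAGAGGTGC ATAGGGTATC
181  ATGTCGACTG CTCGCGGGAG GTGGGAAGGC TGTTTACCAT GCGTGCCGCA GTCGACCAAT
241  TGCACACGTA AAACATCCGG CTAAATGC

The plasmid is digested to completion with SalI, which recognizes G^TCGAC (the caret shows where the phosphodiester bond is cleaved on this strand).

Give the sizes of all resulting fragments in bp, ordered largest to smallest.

220, 48 bp

SalI sites (GTCGAC) start at positions 183, 231.
SalI cuts after the first base of each site, so after positions 183, 231.
Circular molecule, 2 cuts → 2 fragments:
  184–231 → 48 bp
  232–268 then 1–183 → 37 + 183 = 220 bp
Sorted largest to smallest: 220, 48 bp.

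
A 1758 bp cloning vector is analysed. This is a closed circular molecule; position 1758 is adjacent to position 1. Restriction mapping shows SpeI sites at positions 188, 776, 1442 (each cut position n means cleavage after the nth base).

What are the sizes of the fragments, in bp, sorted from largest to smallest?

Circular molecule, 3 cuts → 3 fragments:
  776 − 188 = 588 bp
  1442 − 776 = 666 bp
  wrap: 1758 − 1442 + 188 = 504 bp
Sorted largest to smallest: 666, 588, 504 bp.

666, 588, 504 bp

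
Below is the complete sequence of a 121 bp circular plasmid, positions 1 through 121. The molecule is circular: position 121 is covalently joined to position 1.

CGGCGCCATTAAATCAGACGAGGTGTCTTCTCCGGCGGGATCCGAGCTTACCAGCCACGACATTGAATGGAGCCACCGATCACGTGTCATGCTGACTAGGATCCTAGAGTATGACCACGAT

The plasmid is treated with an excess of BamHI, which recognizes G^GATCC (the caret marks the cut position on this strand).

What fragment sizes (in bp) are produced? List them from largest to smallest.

BamHI sites (GGATCC) start at positions 38, 99.
BamHI cuts after the first base of each site, so after positions 38, 99.
Circular molecule, 2 cuts → 2 fragments:
  39–99 → 61 bp
  100–121 then 1–38 → 22 + 38 = 60 bp
Sorted largest to smallest: 61, 60 bp.

61, 60 bp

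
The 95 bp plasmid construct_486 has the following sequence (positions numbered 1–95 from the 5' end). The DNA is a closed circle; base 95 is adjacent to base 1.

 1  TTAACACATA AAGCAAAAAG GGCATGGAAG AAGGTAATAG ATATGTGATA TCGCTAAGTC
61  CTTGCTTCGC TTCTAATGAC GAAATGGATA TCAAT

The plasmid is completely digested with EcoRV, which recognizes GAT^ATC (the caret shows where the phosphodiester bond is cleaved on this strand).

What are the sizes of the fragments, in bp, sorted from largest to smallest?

55, 40 bp

EcoRV sites (GATATC) start at positions 47, 87.
EcoRV cuts after base 3 of each site, so after positions 49, 89.
Circular molecule, 2 cuts → 2 fragments:
  50–89 → 40 bp
  90–95 then 1–49 → 6 + 49 = 55 bp
Sorted largest to smallest: 55, 40 bp.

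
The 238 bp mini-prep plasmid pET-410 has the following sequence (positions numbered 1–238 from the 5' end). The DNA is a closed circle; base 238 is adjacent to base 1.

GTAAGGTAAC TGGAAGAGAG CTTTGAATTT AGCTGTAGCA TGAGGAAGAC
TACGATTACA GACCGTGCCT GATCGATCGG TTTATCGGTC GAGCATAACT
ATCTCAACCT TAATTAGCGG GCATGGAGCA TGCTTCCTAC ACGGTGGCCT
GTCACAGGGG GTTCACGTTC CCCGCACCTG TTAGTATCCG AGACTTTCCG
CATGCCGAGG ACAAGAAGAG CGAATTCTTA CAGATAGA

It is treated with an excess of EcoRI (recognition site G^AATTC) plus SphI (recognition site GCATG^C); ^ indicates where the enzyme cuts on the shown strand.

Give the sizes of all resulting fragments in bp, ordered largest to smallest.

148, 72, 18 bp

The EcoRI site (GAATTC) starts at position 222.
EcoRI cuts after the first base of each site, so after position 222.
SphI sites (GCATGC) start at positions 128, 200.
SphI cuts after base 5 of each site (before the last base), so after positions 132, 204.
Combined cut positions: 132, 204, 222.
Circular molecule, 3 cuts → 3 fragments:
  133–204 → 72 bp
  205–222 → 18 bp
  223–238 then 1–132 → 16 + 132 = 148 bp
Sorted largest to smallest: 148, 72, 18 bp.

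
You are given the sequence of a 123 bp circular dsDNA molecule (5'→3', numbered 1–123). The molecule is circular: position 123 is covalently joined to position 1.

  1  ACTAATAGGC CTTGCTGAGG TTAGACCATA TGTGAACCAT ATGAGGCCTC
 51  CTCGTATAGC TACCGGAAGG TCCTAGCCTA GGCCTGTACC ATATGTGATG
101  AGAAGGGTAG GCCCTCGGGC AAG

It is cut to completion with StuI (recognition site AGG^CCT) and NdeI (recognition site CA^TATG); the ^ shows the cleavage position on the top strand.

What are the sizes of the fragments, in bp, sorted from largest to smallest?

41, 36, 19, 11, 9, 7 bp

StuI sites (AGGCCT) start at positions 7, 44, 80.
StuI cuts after base 3 of each site, so after positions 9, 46, 82.
NdeI sites (CATATG) start at positions 27, 38, 90.
NdeI cuts after base 2 of each site, so after positions 28, 39, 91.
Combined cut positions: 9, 28, 39, 46, 82, 91.
Circular molecule, 6 cuts → 6 fragments:
  10–28 → 19 bp
  29–39 → 11 bp
  40–46 → 7 bp
  47–82 → 36 bp
  83–91 → 9 bp
  92–123 then 1–9 → 32 + 9 = 41 bp
Sorted largest to smallest: 41, 36, 19, 11, 9, 7 bp.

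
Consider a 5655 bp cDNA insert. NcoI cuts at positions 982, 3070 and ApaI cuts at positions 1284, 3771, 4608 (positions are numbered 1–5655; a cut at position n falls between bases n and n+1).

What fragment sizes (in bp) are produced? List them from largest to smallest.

1786, 1047, 982, 837, 701, 302 bp

Combined cut positions (sorted): 982, 1284, 3070, 3771, 4608.
Linear molecule, 5 cuts → 6 fragments:
  982 − 0 = 982 bp
  1284 − 982 = 302 bp
  3070 − 1284 = 1786 bp
  3771 − 3070 = 701 bp
  4608 − 3771 = 837 bp
  5655 − 4608 = 1047 bp
Sorted largest to smallest: 1786, 1047, 982, 837, 701, 302 bp.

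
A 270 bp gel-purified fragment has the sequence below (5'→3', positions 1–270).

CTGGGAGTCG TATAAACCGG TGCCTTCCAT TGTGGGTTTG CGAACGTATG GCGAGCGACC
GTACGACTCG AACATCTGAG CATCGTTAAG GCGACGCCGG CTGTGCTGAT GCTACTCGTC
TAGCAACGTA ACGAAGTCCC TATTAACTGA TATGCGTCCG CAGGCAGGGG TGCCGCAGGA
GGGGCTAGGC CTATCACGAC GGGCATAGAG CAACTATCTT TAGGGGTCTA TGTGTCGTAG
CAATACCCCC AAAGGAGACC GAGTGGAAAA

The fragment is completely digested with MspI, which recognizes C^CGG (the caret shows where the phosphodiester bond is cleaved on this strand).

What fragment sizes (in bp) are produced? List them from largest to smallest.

MspI sites (CCGG) start at positions 17, 97.
MspI cuts after the first base of each site, so after positions 17, 97.
Linear molecule, 2 cuts → 3 fragments:
  1–17 → 17 bp
  18–97 → 80 bp
  98–270 → 173 bp
Sorted largest to smallest: 173, 80, 17 bp.

173, 80, 17 bp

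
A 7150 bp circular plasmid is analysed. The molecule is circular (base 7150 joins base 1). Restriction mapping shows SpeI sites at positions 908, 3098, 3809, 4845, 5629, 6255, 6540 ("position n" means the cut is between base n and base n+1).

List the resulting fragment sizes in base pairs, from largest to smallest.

2190, 1518, 1036, 784, 711, 626, 285 bp

Circular molecule, 7 cuts → 7 fragments:
  3098 − 908 = 2190 bp
  3809 − 3098 = 711 bp
  4845 − 3809 = 1036 bp
  5629 − 4845 = 784 bp
  6255 − 5629 = 626 bp
  6540 − 6255 = 285 bp
  wrap: 7150 − 6540 + 908 = 1518 bp
Sorted largest to smallest: 2190, 1518, 1036, 784, 711, 626, 285 bp.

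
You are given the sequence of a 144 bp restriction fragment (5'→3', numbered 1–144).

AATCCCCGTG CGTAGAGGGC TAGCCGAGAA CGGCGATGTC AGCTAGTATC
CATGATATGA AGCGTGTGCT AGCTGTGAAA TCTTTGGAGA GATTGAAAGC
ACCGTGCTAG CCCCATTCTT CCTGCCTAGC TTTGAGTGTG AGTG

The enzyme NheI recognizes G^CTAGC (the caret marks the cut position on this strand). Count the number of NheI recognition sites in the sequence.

GCTAGC occurs starting at positions 19, 68, 106.
NheI cuts at 3 sites.

3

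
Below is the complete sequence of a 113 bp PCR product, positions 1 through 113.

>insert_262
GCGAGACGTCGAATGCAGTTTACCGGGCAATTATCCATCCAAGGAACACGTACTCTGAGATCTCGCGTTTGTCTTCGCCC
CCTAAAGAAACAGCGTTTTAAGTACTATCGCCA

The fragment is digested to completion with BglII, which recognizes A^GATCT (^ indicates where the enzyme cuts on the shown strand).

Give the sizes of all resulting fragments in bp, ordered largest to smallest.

58, 55 bp

The BglII site (AGATCT) starts at position 58.
BglII cuts after the first base of each site, so after position 58.
Linear molecule, 1 cut → 2 fragments:
  1–58 → 58 bp
  59–113 → 55 bp
Sorted largest to smallest: 58, 55 bp.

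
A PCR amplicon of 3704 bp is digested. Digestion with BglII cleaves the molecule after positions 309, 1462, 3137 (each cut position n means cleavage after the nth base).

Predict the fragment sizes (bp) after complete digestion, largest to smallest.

Linear molecule, 3 cuts → 4 fragments:
  309 − 0 = 309 bp
  1462 − 309 = 1153 bp
  3137 − 1462 = 1675 bp
  3704 − 3137 = 567 bp
Sorted largest to smallest: 1675, 1153, 567, 309 bp.

1675, 1153, 567, 309 bp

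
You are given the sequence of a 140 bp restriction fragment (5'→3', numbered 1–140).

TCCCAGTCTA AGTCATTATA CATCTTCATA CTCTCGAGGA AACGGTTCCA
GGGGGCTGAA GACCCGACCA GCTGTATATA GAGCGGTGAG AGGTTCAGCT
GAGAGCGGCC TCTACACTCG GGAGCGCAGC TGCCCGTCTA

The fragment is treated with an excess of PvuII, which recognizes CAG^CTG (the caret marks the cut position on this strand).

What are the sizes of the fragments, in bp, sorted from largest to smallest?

PvuII sites (CAGCTG) start at positions 69, 96, 127.
PvuII cuts after base 3 of each site, so after positions 71, 98, 129.
Linear molecule, 3 cuts → 4 fragments:
  1–71 → 71 bp
  72–98 → 27 bp
  99–129 → 31 bp
  130–140 → 11 bp
Sorted largest to smallest: 71, 31, 27, 11 bp.

71, 31, 27, 11 bp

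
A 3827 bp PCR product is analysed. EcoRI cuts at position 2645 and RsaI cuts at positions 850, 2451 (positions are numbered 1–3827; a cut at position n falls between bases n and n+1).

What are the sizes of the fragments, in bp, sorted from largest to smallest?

1601, 1182, 850, 194 bp

Combined cut positions (sorted): 850, 2451, 2645.
Linear molecule, 3 cuts → 4 fragments:
  850 − 0 = 850 bp
  2451 − 850 = 1601 bp
  2645 − 2451 = 194 bp
  3827 − 2645 = 1182 bp
Sorted largest to smallest: 1601, 1182, 850, 194 bp.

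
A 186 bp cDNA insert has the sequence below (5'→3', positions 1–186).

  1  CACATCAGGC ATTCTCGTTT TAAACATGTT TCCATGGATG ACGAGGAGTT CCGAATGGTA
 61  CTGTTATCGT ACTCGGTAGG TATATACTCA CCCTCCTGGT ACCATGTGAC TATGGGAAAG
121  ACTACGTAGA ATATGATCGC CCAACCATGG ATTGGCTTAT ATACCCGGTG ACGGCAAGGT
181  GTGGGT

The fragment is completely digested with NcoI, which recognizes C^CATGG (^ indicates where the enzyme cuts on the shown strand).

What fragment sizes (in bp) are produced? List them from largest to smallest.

113, 41, 32 bp

NcoI sites (CCATGG) start at positions 32, 145.
NcoI cuts after the first base of each site, so after positions 32, 145.
Linear molecule, 2 cuts → 3 fragments:
  1–32 → 32 bp
  33–145 → 113 bp
  146–186 → 41 bp
Sorted largest to smallest: 113, 41, 32 bp.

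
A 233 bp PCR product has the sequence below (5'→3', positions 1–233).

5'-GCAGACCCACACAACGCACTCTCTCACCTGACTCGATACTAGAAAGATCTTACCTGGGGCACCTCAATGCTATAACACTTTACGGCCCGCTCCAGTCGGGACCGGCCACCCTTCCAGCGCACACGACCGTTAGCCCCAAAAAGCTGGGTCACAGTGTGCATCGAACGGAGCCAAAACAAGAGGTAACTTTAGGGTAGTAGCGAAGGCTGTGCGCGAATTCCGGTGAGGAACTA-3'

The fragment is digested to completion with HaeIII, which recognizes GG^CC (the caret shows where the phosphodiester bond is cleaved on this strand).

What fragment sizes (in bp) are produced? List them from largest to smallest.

HaeIII sites (GGCC) start at positions 84, 104.
HaeIII cuts after base 2 of each site, so after positions 85, 105.
Linear molecule, 2 cuts → 3 fragments:
  1–85 → 85 bp
  86–105 → 20 bp
  106–233 → 128 bp
Sorted largest to smallest: 128, 85, 20 bp.

128, 85, 20 bp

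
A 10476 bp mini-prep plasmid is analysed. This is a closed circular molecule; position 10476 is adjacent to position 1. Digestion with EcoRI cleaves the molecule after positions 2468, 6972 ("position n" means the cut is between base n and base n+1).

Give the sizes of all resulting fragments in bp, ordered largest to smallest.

5972, 4504 bp

Circular molecule, 2 cuts → 2 fragments:
  6972 − 2468 = 4504 bp
  wrap: 10476 − 6972 + 2468 = 5972 bp
Sorted largest to smallest: 5972, 4504 bp.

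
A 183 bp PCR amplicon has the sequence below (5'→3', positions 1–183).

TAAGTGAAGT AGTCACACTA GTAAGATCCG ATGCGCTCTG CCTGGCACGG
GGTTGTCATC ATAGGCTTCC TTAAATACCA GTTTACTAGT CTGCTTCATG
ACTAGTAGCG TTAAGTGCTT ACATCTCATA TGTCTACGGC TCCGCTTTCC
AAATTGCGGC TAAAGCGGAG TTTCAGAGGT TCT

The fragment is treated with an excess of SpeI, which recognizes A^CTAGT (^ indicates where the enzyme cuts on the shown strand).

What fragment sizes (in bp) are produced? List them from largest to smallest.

SpeI sites (ACTAGT) start at positions 17, 85, 101.
SpeI cuts after the first base of each site, so after positions 17, 85, 101.
Linear molecule, 3 cuts → 4 fragments:
  1–17 → 17 bp
  18–85 → 68 bp
  86–101 → 16 bp
  102–183 → 82 bp
Sorted largest to smallest: 82, 68, 17, 16 bp.

82, 68, 17, 16 bp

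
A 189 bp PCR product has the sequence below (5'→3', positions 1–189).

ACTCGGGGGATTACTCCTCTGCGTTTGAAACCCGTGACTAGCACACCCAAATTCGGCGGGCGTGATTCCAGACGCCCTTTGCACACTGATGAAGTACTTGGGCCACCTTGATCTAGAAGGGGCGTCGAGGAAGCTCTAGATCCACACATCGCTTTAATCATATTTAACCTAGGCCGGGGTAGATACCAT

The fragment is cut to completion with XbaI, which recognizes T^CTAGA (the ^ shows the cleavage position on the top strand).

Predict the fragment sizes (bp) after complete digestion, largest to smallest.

XbaI sites (TCTAGA) start at positions 112, 135.
XbaI cuts after the first base of each site, so after positions 112, 135.
Linear molecule, 2 cuts → 3 fragments:
  1–112 → 112 bp
  113–135 → 23 bp
  136–189 → 54 bp
Sorted largest to smallest: 112, 54, 23 bp.

112, 54, 23 bp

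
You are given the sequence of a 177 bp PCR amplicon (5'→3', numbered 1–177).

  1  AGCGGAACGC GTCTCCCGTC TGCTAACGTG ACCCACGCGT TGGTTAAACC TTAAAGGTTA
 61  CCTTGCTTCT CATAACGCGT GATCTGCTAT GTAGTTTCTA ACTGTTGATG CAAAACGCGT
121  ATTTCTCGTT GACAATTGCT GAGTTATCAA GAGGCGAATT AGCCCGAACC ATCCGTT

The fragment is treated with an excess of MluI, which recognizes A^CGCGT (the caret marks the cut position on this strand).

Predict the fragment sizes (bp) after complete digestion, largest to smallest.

62, 40, 40, 28, 7 bp

MluI sites (ACGCGT) start at positions 7, 35, 75, 115.
MluI cuts after the first base of each site, so after positions 7, 35, 75, 115.
Linear molecule, 4 cuts → 5 fragments:
  1–7 → 7 bp
  8–35 → 28 bp
  36–75 → 40 bp
  76–115 → 40 bp
  116–177 → 62 bp
Sorted largest to smallest: 62, 40, 40, 28, 7 bp.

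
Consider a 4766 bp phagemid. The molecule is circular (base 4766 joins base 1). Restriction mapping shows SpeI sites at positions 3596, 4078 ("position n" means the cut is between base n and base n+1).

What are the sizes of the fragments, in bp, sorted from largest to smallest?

4284, 482 bp

Circular molecule, 2 cuts → 2 fragments:
  4078 − 3596 = 482 bp
  wrap: 4766 − 4078 + 3596 = 4284 bp
Sorted largest to smallest: 4284, 482 bp.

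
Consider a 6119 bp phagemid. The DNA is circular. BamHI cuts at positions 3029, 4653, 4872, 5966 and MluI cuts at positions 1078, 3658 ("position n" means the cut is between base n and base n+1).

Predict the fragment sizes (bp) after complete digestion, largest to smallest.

1951, 1231, 1094, 995, 629, 219 bp

Combined cut positions (sorted): 1078, 3029, 3658, 4653, 4872, 5966.
Circular molecule, 6 cuts → 6 fragments:
  3029 − 1078 = 1951 bp
  3658 − 3029 = 629 bp
  4653 − 3658 = 995 bp
  4872 − 4653 = 219 bp
  5966 − 4872 = 1094 bp
  wrap: 6119 − 5966 + 1078 = 1231 bp
Sorted largest to smallest: 1951, 1231, 1094, 995, 629, 219 bp.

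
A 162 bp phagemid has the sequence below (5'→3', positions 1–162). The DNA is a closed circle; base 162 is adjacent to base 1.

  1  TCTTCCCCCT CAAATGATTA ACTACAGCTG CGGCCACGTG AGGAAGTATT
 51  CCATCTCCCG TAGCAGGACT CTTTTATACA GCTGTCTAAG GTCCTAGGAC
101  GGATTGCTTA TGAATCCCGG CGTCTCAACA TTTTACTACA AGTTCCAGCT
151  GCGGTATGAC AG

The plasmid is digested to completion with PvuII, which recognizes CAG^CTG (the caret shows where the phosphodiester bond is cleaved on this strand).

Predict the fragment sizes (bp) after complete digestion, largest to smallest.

67, 54, 41 bp

PvuII sites (CAGCTG) start at positions 25, 79, 146.
PvuII cuts after base 3 of each site, so after positions 27, 81, 148.
Circular molecule, 3 cuts → 3 fragments:
  28–81 → 54 bp
  82–148 → 67 bp
  149–162 then 1–27 → 14 + 27 = 41 bp
Sorted largest to smallest: 67, 54, 41 bp.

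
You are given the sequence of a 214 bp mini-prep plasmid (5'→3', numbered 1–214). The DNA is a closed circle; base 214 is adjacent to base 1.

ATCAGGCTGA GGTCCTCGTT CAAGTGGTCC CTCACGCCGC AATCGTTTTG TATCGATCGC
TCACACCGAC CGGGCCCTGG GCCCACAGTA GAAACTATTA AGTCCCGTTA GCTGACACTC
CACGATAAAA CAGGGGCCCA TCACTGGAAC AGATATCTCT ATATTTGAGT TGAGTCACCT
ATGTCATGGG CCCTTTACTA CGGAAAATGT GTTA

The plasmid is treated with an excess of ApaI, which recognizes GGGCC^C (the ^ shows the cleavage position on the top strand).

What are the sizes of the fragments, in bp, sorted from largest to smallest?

98, 55, 54, 7 bp

ApaI sites (GGGCCC) start at positions 72, 79, 134, 188.
ApaI cuts after base 5 of each site (before the last base), so after positions 76, 83, 138, 192.
Circular molecule, 4 cuts → 4 fragments:
  77–83 → 7 bp
  84–138 → 55 bp
  139–192 → 54 bp
  193–214 then 1–76 → 22 + 76 = 98 bp
Sorted largest to smallest: 98, 55, 54, 7 bp.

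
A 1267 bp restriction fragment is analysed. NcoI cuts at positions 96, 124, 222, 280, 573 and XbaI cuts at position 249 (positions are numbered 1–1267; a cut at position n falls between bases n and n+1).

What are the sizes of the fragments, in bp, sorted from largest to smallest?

Combined cut positions (sorted): 96, 124, 222, 249, 280, 573.
Linear molecule, 6 cuts → 7 fragments:
  96 − 0 = 96 bp
  124 − 96 = 28 bp
  222 − 124 = 98 bp
  249 − 222 = 27 bp
  280 − 249 = 31 bp
  573 − 280 = 293 bp
  1267 − 573 = 694 bp
Sorted largest to smallest: 694, 293, 98, 96, 31, 28, 27 bp.

694, 293, 98, 96, 31, 28, 27 bp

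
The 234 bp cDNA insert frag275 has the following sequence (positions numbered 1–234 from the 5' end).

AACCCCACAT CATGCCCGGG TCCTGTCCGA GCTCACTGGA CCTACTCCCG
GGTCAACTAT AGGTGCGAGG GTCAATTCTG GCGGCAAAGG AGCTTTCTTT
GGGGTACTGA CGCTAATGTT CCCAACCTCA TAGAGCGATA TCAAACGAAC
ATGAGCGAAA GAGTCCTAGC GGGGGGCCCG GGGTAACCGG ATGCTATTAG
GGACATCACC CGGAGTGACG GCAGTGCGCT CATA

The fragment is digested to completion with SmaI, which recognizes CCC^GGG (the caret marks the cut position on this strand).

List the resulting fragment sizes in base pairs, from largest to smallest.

SmaI sites (CCCGGG) start at positions 15, 47, 177.
SmaI cuts after base 3 of each site, so after positions 17, 49, 179.
Linear molecule, 3 cuts → 4 fragments:
  1–17 → 17 bp
  18–49 → 32 bp
  50–179 → 130 bp
  180–234 → 55 bp
Sorted largest to smallest: 130, 55, 32, 17 bp.

130, 55, 32, 17 bp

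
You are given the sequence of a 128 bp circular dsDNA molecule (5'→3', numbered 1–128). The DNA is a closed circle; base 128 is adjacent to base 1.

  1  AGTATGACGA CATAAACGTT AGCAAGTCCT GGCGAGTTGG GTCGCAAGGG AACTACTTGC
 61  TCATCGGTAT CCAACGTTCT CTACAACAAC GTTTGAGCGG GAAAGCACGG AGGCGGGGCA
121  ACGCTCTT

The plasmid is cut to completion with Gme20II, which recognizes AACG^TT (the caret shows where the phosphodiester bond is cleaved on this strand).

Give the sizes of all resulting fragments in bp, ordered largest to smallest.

Gme20II sites (AACGTT) start at positions 15, 73, 88.
Gme20II cuts after base 4 of each site, so after positions 18, 76, 91.
Circular molecule, 3 cuts → 3 fragments:
  19–76 → 58 bp
  77–91 → 15 bp
  92–128 then 1–18 → 37 + 18 = 55 bp
Sorted largest to smallest: 58, 55, 15 bp.

58, 55, 15 bp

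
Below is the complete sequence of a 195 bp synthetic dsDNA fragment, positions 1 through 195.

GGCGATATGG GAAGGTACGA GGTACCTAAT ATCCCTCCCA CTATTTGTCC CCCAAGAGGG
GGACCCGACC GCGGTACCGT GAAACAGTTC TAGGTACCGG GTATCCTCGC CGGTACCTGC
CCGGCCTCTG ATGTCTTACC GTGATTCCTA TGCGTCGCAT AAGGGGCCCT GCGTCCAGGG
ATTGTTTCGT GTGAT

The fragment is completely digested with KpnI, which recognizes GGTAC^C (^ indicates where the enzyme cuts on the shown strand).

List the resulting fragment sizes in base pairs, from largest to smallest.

KpnI sites (GGTACC) start at positions 21, 73, 93, 112.
KpnI cuts after base 5 of each site (before the last base), so after positions 25, 77, 97, 116.
Linear molecule, 4 cuts → 5 fragments:
  1–25 → 25 bp
  26–77 → 52 bp
  78–97 → 20 bp
  98–116 → 19 bp
  117–195 → 79 bp
Sorted largest to smallest: 79, 52, 25, 20, 19 bp.

79, 52, 25, 20, 19 bp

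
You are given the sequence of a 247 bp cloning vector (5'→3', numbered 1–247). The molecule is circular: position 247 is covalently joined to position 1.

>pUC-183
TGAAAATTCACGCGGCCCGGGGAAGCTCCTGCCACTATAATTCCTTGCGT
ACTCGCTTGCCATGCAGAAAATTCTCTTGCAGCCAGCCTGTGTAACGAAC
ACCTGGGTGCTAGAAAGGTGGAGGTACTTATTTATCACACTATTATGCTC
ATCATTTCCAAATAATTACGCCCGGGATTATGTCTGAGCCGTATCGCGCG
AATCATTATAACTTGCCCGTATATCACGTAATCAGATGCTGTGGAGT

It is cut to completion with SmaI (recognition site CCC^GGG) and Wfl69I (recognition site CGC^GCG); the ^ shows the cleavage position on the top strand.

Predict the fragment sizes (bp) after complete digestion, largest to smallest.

SmaI sites (CCCGGG) start at positions 16, 171.
SmaI cuts after base 3 of each site, so after positions 18, 173.
The Wfl69I site (CGCGCG) starts at position 195.
Wfl69I cuts after base 3 of each site, so after position 197.
Combined cut positions: 18, 173, 197.
Circular molecule, 3 cuts → 3 fragments:
  19–173 → 155 bp
  174–197 → 24 bp
  198–247 then 1–18 → 50 + 18 = 68 bp
Sorted largest to smallest: 155, 68, 24 bp.

155, 68, 24 bp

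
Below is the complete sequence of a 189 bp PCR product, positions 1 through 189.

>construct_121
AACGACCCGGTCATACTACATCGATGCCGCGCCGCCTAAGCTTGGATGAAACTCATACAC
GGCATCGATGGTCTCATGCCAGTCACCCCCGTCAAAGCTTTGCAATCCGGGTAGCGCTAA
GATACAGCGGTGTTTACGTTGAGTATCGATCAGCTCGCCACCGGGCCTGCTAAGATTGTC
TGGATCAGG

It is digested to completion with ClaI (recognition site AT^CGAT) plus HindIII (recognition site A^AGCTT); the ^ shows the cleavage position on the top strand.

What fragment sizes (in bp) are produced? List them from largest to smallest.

51, 43, 30, 27, 21, 17 bp

ClaI sites (ATCGAT) start at positions 20, 64, 145.
ClaI cuts after base 2 of each site, so after positions 21, 65, 146.
HindIII sites (AAGCTT) start at positions 38, 95.
HindIII cuts after the first base of each site, so after positions 38, 95.
Combined cut positions: 21, 38, 65, 95, 146.
Linear molecule, 5 cuts → 6 fragments:
  1–21 → 21 bp
  22–38 → 17 bp
  39–65 → 27 bp
  66–95 → 30 bp
  96–146 → 51 bp
  147–189 → 43 bp
Sorted largest to smallest: 51, 43, 30, 27, 21, 17 bp.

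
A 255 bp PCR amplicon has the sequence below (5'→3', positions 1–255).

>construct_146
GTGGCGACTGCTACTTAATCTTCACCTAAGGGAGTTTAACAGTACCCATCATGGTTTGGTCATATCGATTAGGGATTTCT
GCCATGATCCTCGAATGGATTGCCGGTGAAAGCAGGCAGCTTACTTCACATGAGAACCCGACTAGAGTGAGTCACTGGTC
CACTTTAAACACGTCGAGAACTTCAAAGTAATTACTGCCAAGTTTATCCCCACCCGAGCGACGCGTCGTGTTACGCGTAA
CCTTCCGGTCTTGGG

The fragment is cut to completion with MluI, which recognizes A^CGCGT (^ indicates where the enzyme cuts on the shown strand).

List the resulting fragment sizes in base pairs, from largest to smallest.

MluI sites (ACGCGT) start at positions 221, 233.
MluI cuts after the first base of each site, so after positions 221, 233.
Linear molecule, 2 cuts → 3 fragments:
  1–221 → 221 bp
  222–233 → 12 bp
  234–255 → 22 bp
Sorted largest to smallest: 221, 22, 12 bp.

221, 22, 12 bp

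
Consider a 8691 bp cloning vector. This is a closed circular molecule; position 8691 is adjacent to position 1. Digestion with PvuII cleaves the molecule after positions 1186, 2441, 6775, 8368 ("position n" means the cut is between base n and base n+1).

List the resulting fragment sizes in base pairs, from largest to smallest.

4334, 1593, 1509, 1255 bp

Circular molecule, 4 cuts → 4 fragments:
  2441 − 1186 = 1255 bp
  6775 − 2441 = 4334 bp
  8368 − 6775 = 1593 bp
  wrap: 8691 − 8368 + 1186 = 1509 bp
Sorted largest to smallest: 4334, 1593, 1509, 1255 bp.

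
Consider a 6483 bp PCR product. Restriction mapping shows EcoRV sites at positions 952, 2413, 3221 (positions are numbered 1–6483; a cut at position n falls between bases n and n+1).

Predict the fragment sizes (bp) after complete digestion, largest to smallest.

Linear molecule, 3 cuts → 4 fragments:
  952 − 0 = 952 bp
  2413 − 952 = 1461 bp
  3221 − 2413 = 808 bp
  6483 − 3221 = 3262 bp
Sorted largest to smallest: 3262, 1461, 952, 808 bp.

3262, 1461, 952, 808 bp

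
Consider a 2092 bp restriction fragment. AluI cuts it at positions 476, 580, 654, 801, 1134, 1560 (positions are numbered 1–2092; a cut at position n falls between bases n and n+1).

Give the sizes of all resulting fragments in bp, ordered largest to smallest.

532, 476, 426, 333, 147, 104, 74 bp

Linear molecule, 6 cuts → 7 fragments:
  476 − 0 = 476 bp
  580 − 476 = 104 bp
  654 − 580 = 74 bp
  801 − 654 = 147 bp
  1134 − 801 = 333 bp
  1560 − 1134 = 426 bp
  2092 − 1560 = 532 bp
Sorted largest to smallest: 532, 476, 426, 333, 147, 104, 74 bp.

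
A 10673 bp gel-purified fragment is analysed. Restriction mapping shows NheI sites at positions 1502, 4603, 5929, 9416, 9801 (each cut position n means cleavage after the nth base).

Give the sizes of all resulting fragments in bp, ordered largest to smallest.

3487, 3101, 1502, 1326, 872, 385 bp

Linear molecule, 5 cuts → 6 fragments:
  1502 − 0 = 1502 bp
  4603 − 1502 = 3101 bp
  5929 − 4603 = 1326 bp
  9416 − 5929 = 3487 bp
  9801 − 9416 = 385 bp
  10673 − 9801 = 872 bp
Sorted largest to smallest: 3487, 3101, 1502, 1326, 872, 385 bp.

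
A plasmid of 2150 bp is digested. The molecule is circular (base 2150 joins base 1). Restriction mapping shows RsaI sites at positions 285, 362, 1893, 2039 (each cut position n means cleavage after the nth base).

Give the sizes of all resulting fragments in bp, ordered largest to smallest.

Circular molecule, 4 cuts → 4 fragments:
  362 − 285 = 77 bp
  1893 − 362 = 1531 bp
  2039 − 1893 = 146 bp
  wrap: 2150 − 2039 + 285 = 396 bp
Sorted largest to smallest: 1531, 396, 146, 77 bp.

1531, 396, 146, 77 bp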